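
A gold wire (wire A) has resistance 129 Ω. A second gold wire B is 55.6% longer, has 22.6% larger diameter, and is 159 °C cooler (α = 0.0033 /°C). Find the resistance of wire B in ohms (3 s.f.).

R ∝ ρL/d² with ρ ∝ (1+αΔT), so R_B/R_A = (1 + 55.6/100) × (1 + 22.6/100)⁻² × (1 − 0.0033×159)
= 1.556 × 0.6653 × 0.4753 = 0.492
R_B = 0.492 × 129 = 63.5 Ω

63.5 Ω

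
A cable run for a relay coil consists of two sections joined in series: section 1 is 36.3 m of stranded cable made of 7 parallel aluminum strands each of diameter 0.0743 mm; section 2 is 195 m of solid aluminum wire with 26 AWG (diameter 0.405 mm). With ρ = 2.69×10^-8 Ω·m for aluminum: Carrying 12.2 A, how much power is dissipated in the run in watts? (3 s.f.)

Section 1: A_strand = π(3.7150e-05)² = 4.336e-09 m²; R₁ = ρL/(N·A_s) = (2.69×10^-8)(36.3)/(7×4.336e-09) = 32.17 Ω
Section 2: A = π(0.405/2 mm)² = π(2.0250e-04 m)² = 1.288e-07 m²
R₂ = (2.69×10^-8)(195)/(1.288e-07) = 40.72 Ω
R = R₁ + R₂ = 72.89 Ω
P = I²R = (12.2)² × 72.89 = 10800 W

10800 W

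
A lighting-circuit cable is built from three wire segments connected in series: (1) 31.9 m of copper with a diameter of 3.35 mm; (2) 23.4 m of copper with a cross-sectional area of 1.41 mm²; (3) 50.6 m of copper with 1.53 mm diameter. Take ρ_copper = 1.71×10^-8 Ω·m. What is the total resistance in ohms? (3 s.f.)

Seg 1: A = π(d/2)² = π(1.6750e-03 m)² = 8.814e-06 m²
R_1 = (1.71×10^-8)(31.9)/(8.814e-06) = 0.06189 Ω
Seg 2: A = 1.41 mm² = 1.410e-06 m²
R_2 = (1.71×10^-8)(23.4)/(1.410e-06) = 0.2838 Ω
Seg 3: A = π(d/2)² = π(7.6500e-04 m)² = 1.839e-06 m²
R_3 = (1.71×10^-8)(50.6)/(1.839e-06) = 0.4706 Ω
R_total = R_1 + R_2 + R_3 = 0.816 Ω

0.816 Ω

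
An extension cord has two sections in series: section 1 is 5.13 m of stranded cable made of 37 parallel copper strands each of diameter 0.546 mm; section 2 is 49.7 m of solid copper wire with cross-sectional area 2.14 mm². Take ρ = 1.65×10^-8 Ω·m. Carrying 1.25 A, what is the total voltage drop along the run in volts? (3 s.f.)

0.491 V

Section 1: A_strand = π(2.7300e-04)² = 2.341e-07 m²; R₁ = ρL/(N·A_s) = (1.65×10^-8)(5.13)/(37×2.341e-07) = 0.009771 Ω
Section 2: A = 2.14 mm² = 2.140e-06 m²
R₂ = (1.65×10^-8)(49.7)/(2.140e-06) = 0.3832 Ω
R = R₁ + R₂ = 0.393 Ω
V = IR = 1.25 × 0.393 = 0.491 V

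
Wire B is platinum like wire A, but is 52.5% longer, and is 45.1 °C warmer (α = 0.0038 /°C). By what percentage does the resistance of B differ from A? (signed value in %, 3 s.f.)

78.6%

R ∝ ρL/d² with ρ ∝ (1+αΔT), so R_B/R_A = (1 + 52.5/100) × (1 + 0.0038×45.1)
= 1.525 × 1.171 = 1.786
(R_B − R_A)/R_A = 1.786 − 1 = 78.6%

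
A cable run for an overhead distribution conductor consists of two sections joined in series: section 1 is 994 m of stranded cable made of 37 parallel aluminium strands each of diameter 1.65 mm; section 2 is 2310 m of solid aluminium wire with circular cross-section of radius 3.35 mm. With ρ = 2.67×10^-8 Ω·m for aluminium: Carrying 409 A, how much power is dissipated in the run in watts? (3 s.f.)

3.49×10^5 W

Section 1: A_strand = π(8.2500e-04)² = 2.138e-06 m²; R₁ = ρL/(N·A_s) = (2.67×10^-8)(994)/(37×2.138e-06) = 0.3355 Ω
Section 2: A = πr² = π(3.3500e-03 m)² = 3.526e-05 m²
R₂ = (2.67×10^-8)(2310)/(3.526e-05) = 1.749 Ω
R = R₁ + R₂ = 2.085 Ω
P = I²R = (409)² × 2.085 = 3.49×10^5 W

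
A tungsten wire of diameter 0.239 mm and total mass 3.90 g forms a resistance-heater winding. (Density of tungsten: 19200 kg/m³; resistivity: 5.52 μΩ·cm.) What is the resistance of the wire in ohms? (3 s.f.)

5.57 Ω

ρ = 5.52 μΩ·cm = 5.52×10^-8 Ω·m
A = π(d/2)² = π(1.1950e-04 m)² = 4.4863e-08 m²
L = m/(density·A) = 0.0039/(19200×4.4863e-08) = 4.528 m
R = ρL/A = (5.52×10^-8)(4.528)/(4.4863e-08) = 5.57 Ω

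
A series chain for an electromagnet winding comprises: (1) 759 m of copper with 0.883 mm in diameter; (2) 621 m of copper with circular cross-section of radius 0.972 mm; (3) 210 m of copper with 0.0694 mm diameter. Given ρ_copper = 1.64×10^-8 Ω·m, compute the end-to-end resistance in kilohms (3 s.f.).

0.934 kΩ

Seg 1: A = π(d/2)² = π(4.4150e-04 m)² = 6.124e-07 m²
R_1 = (1.64×10^-8)(759)/(6.124e-07) = 20.33 Ω
Seg 2: A = πr² = π(9.7200e-04 m)² = 2.968e-06 m²
R_2 = (1.64×10^-8)(621)/(2.968e-06) = 3.431 Ω
Seg 3: A = π(d/2)² = π(3.4700e-05 m)² = 3.783e-09 m²
R_3 = (1.64×10^-8)(210)/(3.783e-09) = 910.4 Ω
R_total = R_1 + R_2 + R_3 = 0.934 kΩ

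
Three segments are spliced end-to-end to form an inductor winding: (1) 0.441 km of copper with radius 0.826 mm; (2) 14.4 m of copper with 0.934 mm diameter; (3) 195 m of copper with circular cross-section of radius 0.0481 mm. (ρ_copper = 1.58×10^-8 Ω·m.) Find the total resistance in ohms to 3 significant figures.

427 Ω

Seg 1: A = πr² = π(8.2600e-04 m)² = 2.143e-06 m²
R_1 = (1.58×10^-8)(441)/(2.143e-06) = 3.251 Ω
Seg 2: A = π(d/2)² = π(4.6700e-04 m)² = 6.851e-07 m²
R_2 = (1.58×10^-8)(14.4)/(6.851e-07) = 0.3321 Ω
Seg 3: A = πr² = π(4.8100e-05 m)² = 7.268e-09 m²
R_3 = (1.58×10^-8)(195)/(7.268e-09) = 423.9 Ω
R_total = R_1 + R_2 + R_3 = 427 Ω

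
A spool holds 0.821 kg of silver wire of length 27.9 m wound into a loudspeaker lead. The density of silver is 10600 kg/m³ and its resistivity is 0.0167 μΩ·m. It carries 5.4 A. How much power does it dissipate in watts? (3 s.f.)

ρ = 0.0167 μΩ·m = 1.67×10^-8 Ω·m
A = m/(density·L) = 0.821/(10600×27.9) = 2.7761e-06 m²
R = ρL/A = (1.67×10^-8)(27.9)/(2.7761e-06) = 0.1678 Ω
P = I²R = (5.4)² × 0.1678 = 4.89 W

4.89 W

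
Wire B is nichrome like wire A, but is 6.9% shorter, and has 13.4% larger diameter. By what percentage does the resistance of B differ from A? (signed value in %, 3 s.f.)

-27.6%

R ∝ L/d², so R_B/R_A = (1 − 6.9/100) × (1 + 13.4/100)⁻²
= 0.931 × 0.7776 = 0.724
(R_B − R_A)/R_A = 0.724 − 1 = -27.6%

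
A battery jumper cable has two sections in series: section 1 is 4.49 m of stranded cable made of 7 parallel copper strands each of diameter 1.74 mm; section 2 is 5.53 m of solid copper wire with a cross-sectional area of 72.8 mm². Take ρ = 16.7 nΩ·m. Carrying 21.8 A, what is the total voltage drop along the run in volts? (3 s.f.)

0.126 V

ρ = 16.7 nΩ·m = 1.67×10^-8 Ω·m
Section 1: A_strand = π(8.7000e-04)² = 2.378e-06 m²; R₁ = ρL/(N·A_s) = (1.67×10^-8)(4.49)/(7×2.378e-06) = 0.004505 Ω
Section 2: A = 72.8 mm² = 7.280e-05 m²
R₂ = (1.67×10^-8)(5.53)/(7.280e-05) = 0.001269 Ω
R = R₁ + R₂ = 0.005773 Ω
V = IR = 21.8 × 0.005773 = 0.126 V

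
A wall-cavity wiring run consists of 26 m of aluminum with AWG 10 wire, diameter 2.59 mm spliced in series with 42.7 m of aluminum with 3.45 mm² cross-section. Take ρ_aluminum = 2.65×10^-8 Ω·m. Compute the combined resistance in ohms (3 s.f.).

0.459 Ω

Segment 1: A = π(2.59/2 mm)² = π(1.2950e-03 m)² = 5.269e-06 m²
R₁ = ρL/A = (2.65×10^-8)(26)/(5.269e-06) = 0.1308 Ω
Segment 2: A = 3.45 mm² = 3.450e-06 m²
R₂ = (2.65×10^-8)(42.7)/(3.450e-06) = 0.328 Ω
R = R₁ + R₂ = 0.459 Ω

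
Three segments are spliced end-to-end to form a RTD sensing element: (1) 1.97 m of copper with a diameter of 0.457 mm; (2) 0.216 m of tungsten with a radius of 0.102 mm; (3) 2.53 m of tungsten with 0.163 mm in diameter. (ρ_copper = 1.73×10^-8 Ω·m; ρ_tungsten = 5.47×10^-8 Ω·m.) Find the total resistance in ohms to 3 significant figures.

7.20 Ω

Seg 1: A = π(d/2)² = π(2.2850e-04 m)² = 1.640e-07 m²
R_1 = (1.73×10^-8)(1.97)/(1.640e-07) = 0.2078 Ω
Seg 2: A = πr² = π(1.0200e-04 m)² = 3.269e-08 m²
R_2 = (5.47×10^-8)(0.216)/(3.269e-08) = 0.3615 Ω
Seg 3: A = π(d/2)² = π(8.1500e-05 m)² = 2.087e-08 m²
R_3 = (5.47×10^-8)(2.53)/(2.087e-08) = 6.632 Ω
R_total = R_1 + R_2 + R_3 = 7.20 Ω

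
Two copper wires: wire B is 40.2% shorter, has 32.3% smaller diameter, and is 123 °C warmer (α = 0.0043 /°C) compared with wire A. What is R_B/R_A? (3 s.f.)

R ∝ ρL/d² with ρ ∝ (1+αΔT), so R_B/R_A = (1 − 40.2/100) × (1 − 32.3/100)⁻² × (1 + 0.0043×123)
= 0.598 × 2.182 × 1.529 = 1.99

1.99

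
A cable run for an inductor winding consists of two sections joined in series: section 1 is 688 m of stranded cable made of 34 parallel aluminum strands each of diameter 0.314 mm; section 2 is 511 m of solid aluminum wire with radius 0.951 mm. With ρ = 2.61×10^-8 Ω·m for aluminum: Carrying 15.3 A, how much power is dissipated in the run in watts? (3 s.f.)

2700 W

Section 1: A_strand = π(1.5700e-04)² = 7.744e-08 m²; R₁ = ρL/(N·A_s) = (2.61×10^-8)(688)/(34×7.744e-08) = 6.82 Ω
Section 2: A = πr² = π(9.5100e-04 m)² = 2.841e-06 m²
R₂ = (2.61×10^-8)(511)/(2.841e-06) = 4.694 Ω
R = R₁ + R₂ = 11.51 Ω
P = I²R = (15.3)² × 11.51 = 2700 W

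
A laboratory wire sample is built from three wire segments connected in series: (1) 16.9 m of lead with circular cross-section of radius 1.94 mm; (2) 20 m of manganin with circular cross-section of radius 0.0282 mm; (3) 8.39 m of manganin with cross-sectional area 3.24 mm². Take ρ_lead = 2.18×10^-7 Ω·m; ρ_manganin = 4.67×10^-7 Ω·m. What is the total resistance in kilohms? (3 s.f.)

3.74 kΩ

Seg 1: A = πr² = π(1.9400e-03 m)² = 1.182e-05 m²
R_1 = (2.18×10^-7)(16.9)/(1.182e-05) = 0.3116 Ω
Seg 2: A = πr² = π(2.8200e-05 m)² = 2.498e-09 m²
R_2 = (4.67×10^-7)(20)/(2.498e-09) = 3739 Ω
Seg 3: A = 3.24 mm² = 3.240e-06 m²
R_3 = (4.67×10^-7)(8.39)/(3.240e-06) = 1.209 Ω
R_total = R_1 + R_2 + R_3 = 3.74 kΩ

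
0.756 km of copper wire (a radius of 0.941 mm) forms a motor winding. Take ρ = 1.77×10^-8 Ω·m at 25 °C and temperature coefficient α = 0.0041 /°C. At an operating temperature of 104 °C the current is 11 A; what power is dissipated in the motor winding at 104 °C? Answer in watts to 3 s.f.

771 W

A = πr² = π(9.4100e-04 m)² = 2.782e-06 m²
R₍25₎ = ρL/A = (1.77×10^-8)(756)/(2.782e-06) = 4.81 Ω
R₍104₎ = R₍25₎(1 + αΔT) = 4.81 × (1 + 0.0041×79) = 6.368 Ω
P = I²R = (11)² × 6.368 = 771 W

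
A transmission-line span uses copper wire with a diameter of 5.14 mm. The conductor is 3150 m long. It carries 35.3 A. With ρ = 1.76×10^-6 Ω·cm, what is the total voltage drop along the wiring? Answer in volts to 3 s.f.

94.3 V

ρ = 1.76×10^-6 Ω·cm = 1.76×10^-8 Ω·m
A = π(d/2)² = π(2.5700e-03 m)² = 2.075e-05 m²
R = ρL/A = (1.76×10^-8)(3150)/(2.075e-05) = 2.672 Ω
V = IR = 35.3 × 2.672 = 94.3 V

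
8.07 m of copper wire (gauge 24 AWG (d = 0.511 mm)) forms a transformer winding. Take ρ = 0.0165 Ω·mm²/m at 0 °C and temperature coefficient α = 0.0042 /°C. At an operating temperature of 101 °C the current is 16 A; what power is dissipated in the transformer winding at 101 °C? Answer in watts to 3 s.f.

ρ = 0.0165 Ω·mm²/m = 1.65×10^-8 Ω·m
A = π(0.511/2 mm)² = π(2.5550e-04 m)² = 2.051e-07 m²
R₍0₎ = ρL/A = (1.65×10^-8)(8.07)/(2.051e-07) = 0.6493 Ω
R₍101₎ = R₍0₎(1 + αΔT) = 0.6493 × (1 + 0.0042×101) = 0.9247 Ω
P = I²R = (16)² × 0.9247 = 237 W

237 W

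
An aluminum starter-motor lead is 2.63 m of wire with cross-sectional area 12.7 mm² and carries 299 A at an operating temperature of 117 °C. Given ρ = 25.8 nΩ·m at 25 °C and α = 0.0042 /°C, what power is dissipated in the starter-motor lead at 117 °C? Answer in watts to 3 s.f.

ρ = 25.8 nΩ·m = 2.58×10^-8 Ω·m
A = 12.7 mm² = 1.270e-05 m²
R₍25₎ = ρL/A = (2.58×10^-8)(2.63)/(1.270e-05) = 0.005343 Ω
R₍117₎ = R₍25₎(1 + αΔT) = 0.005343 × (1 + 0.0042×92) = 0.007407 Ω
P = I²R = (299)² × 0.007407 = 662 W

662 W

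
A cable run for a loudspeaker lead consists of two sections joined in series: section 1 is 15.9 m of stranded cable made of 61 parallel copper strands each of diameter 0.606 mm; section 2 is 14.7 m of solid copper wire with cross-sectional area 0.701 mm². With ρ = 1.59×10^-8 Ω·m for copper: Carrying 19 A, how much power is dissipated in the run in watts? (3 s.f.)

Section 1: A_strand = π(3.0300e-04)² = 2.884e-07 m²; R₁ = ρL/(N·A_s) = (1.59×10^-8)(15.9)/(61×2.884e-07) = 0.01437 Ω
Section 2: A = 0.701 mm² = 7.010e-07 m²
R₂ = (1.59×10^-8)(14.7)/(7.010e-07) = 0.3334 Ω
R = R₁ + R₂ = 0.3478 Ω
P = I²R = (19)² × 0.3478 = 126 W

126 W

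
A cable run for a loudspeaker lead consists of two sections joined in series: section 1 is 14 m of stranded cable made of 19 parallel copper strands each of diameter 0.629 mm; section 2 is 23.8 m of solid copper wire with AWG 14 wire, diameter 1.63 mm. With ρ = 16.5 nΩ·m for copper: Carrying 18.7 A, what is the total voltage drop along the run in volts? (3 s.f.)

ρ = 16.5 nΩ·m = 1.65×10^-8 Ω·m
Section 1: A_strand = π(3.1450e-04)² = 3.107e-07 m²; R₁ = ρL/(N·A_s) = (1.65×10^-8)(14)/(19×3.107e-07) = 0.03913 Ω
Section 2: A = π(1.63/2 mm)² = π(8.1500e-04 m)² = 2.087e-06 m²
R₂ = (1.65×10^-8)(23.8)/(2.087e-06) = 0.1882 Ω
R = R₁ + R₂ = 0.2273 Ω
V = IR = 18.7 × 0.2273 = 4.25 V

4.25 V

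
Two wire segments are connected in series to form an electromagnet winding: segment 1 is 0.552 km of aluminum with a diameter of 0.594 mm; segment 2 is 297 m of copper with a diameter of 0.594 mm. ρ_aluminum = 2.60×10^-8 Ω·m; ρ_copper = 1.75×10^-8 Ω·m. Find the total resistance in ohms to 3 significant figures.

70.5 Ω

Segment 1: A = π(d/2)² = π(2.9700e-04 m)² = 2.771e-07 m²
R₁ = ρL/A = (2.60×10^-8)(552)/(2.771e-07) = 51.79 Ω
R₂ = (1.75×10^-8)(297)/(2.771e-07) = 18.76 Ω
R = R₁ + R₂ = 70.5 Ω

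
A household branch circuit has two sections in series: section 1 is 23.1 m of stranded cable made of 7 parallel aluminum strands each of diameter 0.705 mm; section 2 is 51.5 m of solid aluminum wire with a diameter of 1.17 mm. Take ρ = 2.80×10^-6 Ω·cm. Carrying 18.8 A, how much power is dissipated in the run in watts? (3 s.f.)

ρ = 2.80×10^-6 Ω·cm = 2.80×10^-8 Ω·m
Section 1: A_strand = π(3.5250e-04)² = 3.904e-07 m²; R₁ = ρL/(N·A_s) = (2.80×10^-8)(23.1)/(7×3.904e-07) = 0.2367 Ω
Section 2: A = π(d/2)² = π(5.8500e-04 m)² = 1.075e-06 m²
R₂ = (2.80×10^-8)(51.5)/(1.075e-06) = 1.341 Ω
R = R₁ + R₂ = 1.578 Ω
P = I²R = (18.8)² × 1.578 = 558 W

558 W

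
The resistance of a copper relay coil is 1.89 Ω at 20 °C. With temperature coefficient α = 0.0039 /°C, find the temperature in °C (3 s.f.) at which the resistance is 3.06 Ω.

R = R₀(1 + α(T − T₀)) ⇒ T = T₀ + (R/R₀ − 1)/α
T = 20 + (3.06/1.89 − 1)/0.0039 = 20 + (0.619)/0.0039 = 179 °C

179 °C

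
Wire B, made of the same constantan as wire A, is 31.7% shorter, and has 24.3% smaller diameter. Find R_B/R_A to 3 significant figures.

1.19

R ∝ L/d², so R_B/R_A = (1 − 31.7/100) × (1 − 24.3/100)⁻²
= 0.683 × 1.745 = 1.19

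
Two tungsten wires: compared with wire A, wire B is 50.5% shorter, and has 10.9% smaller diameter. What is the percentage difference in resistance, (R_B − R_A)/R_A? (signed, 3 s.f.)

-37.6%

R ∝ L/d², so R_B/R_A = (1 − 50.5/100) × (1 − 10.9/100)⁻²
= 0.495 × 1.26 = 0.6235
(R_B − R_A)/R_A = 0.6235 − 1 = -37.6%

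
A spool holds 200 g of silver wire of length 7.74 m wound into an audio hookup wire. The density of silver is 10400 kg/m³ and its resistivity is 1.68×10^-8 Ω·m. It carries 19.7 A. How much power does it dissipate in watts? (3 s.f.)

20.3 W

A = m/(density·L) = 0.2/(10400×7.74) = 2.4846e-06 m²
R = ρL/A = (1.68×10^-8)(7.74)/(2.4846e-06) = 0.05234 Ω
P = I²R = (19.7)² × 0.05234 = 20.3 W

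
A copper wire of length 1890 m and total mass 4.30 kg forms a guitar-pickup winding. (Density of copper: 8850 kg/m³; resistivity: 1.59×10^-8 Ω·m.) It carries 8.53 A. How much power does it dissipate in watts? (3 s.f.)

8510 W

A = m/(density·L) = 4.3/(8850×1890) = 2.5708e-07 m²
R = ρL/A = (1.59×10^-8)(1890)/(2.5708e-07) = 116.9 Ω
P = I²R = (8.53)² × 116.9 = 8510 W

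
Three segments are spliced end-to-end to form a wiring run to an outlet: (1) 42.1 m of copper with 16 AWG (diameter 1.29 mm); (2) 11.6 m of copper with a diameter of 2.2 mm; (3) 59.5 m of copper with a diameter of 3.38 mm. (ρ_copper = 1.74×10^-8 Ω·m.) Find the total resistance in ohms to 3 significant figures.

0.729 Ω

Seg 1: A = π(1.29/2 mm)² = π(6.4500e-04 m)² = 1.307e-06 m²
R_1 = (1.74×10^-8)(42.1)/(1.307e-06) = 0.5605 Ω
Seg 2: A = π(d/2)² = π(1.1000e-03 m)² = 3.801e-06 m²
R_2 = (1.74×10^-8)(11.6)/(3.801e-06) = 0.0531 Ω
Seg 3: A = π(d/2)² = π(1.6900e-03 m)² = 8.973e-06 m²
R_3 = (1.74×10^-8)(59.5)/(8.973e-06) = 0.1154 Ω
R_total = R_1 + R_2 + R_3 = 0.729 Ω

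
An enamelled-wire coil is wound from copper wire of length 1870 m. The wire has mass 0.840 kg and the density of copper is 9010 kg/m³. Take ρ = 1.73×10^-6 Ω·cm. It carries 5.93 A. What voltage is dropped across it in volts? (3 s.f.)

3850 V

ρ = 1.73×10^-6 Ω·cm = 1.73×10^-8 Ω·m
A = m/(density·L) = 0.84/(9010×1870) = 4.9855e-08 m²
R = ρL/A = (1.73×10^-8)(1870)/(4.9855e-08) = 648.9 Ω
V = IR = 5.93 × 648.9 = 3850 V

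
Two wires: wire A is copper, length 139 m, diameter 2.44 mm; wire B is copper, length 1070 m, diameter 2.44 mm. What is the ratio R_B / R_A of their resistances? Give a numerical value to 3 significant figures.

R ∝ ρL/d², so R_B/R_A = (L_B/L_A)
= (1070/139) = 7.70

7.70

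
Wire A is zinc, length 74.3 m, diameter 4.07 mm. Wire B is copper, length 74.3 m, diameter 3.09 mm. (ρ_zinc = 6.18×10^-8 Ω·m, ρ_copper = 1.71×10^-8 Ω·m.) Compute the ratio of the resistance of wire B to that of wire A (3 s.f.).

R ∝ ρL/d², so R_B/R_A = (ρ_B/ρ_A) × (d_A/d_B)²
= (1.71×10^-8/6.18×10^-8) × (4.07/3.09)² = 0.480

0.480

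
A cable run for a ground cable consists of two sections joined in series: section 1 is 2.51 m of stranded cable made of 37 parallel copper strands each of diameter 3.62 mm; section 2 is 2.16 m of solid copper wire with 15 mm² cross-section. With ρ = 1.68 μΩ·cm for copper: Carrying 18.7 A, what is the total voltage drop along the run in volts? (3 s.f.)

0.0473 V

ρ = 1.68 μΩ·cm = 1.68×10^-8 Ω·m
Section 1: A_strand = π(1.8100e-03)² = 1.029e-05 m²; R₁ = ρL/(N·A_s) = (1.68×10^-8)(2.51)/(37×1.029e-05) = 1.107×10^-4 Ω
Section 2: A = 15 mm² = 1.500e-05 m²
R₂ = (1.68×10^-8)(2.16)/(1.500e-05) = 0.002419 Ω
R = R₁ + R₂ = 0.00253 Ω
V = IR = 18.7 × 0.00253 = 0.0473 V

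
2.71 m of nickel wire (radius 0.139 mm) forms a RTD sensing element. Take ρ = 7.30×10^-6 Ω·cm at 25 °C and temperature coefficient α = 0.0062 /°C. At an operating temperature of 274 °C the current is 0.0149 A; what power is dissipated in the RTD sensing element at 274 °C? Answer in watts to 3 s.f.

ρ = 7.30×10^-6 Ω·cm = 7.30×10^-8 Ω·m
A = πr² = π(1.3900e-04 m)² = 6.070e-08 m²
R₍25₎ = ρL/A = (7.30×10^-8)(2.71)/(6.070e-08) = 3.259 Ω
R₍274₎ = R₍25₎(1 + αΔT) = 3.259 × (1 + 0.0062×249) = 8.291 Ω
P = I²R = (0.0149)² × 8.291 = 0.00184 W

0.00184 W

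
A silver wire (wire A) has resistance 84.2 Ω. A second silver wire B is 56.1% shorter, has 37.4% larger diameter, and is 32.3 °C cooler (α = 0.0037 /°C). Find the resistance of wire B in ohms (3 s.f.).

17.2 Ω

R ∝ ρL/d² with ρ ∝ (1+αΔT), so R_B/R_A = (1 − 56.1/100) × (1 + 37.4/100)⁻² × (1 − 0.0037×32.3)
= 0.439 × 0.5297 × 0.8805 = 0.2047
R_B = 0.2047 × 84.2 = 17.2 Ω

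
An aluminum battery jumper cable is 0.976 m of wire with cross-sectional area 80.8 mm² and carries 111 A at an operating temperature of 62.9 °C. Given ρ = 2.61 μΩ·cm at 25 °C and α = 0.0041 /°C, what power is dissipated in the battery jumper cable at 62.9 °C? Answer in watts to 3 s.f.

4.49 W

ρ = 2.61 μΩ·cm = 2.61×10^-8 Ω·m
A = 80.8 mm² = 8.080e-05 m²
R₍25₎ = ρL/A = (2.61×10^-8)(0.976)/(8.080e-05) = 3.153×10^-4 Ω
R₍62.9₎ = R₍25₎(1 + αΔT) = 3.153×10^-4 × (1 + 0.0041×37.9) = 3.643×10^-4 Ω
P = I²R = (111)² × 3.643×10^-4 = 4.49 W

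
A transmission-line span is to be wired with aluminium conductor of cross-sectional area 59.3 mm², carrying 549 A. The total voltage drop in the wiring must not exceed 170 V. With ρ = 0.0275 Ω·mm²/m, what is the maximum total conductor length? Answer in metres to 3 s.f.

ρ = 0.0275 Ω·mm²/m = 2.75×10^-8 Ω·m
A = 59.3 mm² = 5.930e-05 m²
L_max = V_max·A/(1·ρI) = (170)(5.930e-05)/(2.75×10^-8×549) = 668 m

668 m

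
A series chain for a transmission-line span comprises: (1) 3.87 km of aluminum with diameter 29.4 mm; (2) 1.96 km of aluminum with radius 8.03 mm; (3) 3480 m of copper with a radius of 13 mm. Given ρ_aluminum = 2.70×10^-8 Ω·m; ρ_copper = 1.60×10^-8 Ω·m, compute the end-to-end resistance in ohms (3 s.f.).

Seg 1: A = π(d/2)² = π(1.4700e-02 m)² = 6.789e-04 m²
R_1 = (2.70×10^-8)(3870)/(6.789e-04) = 0.1539 Ω
Seg 2: A = πr² = π(8.0300e-03 m)² = 2.026e-04 m²
R_2 = (2.70×10^-8)(1960)/(2.026e-04) = 0.2612 Ω
Seg 3: A = πr² = π(1.3000e-02 m)² = 5.309e-04 m²
R_3 = (1.60×10^-8)(3480)/(5.309e-04) = 0.1049 Ω
R_total = R_1 + R_2 + R_3 = 0.520 Ω

0.520 Ω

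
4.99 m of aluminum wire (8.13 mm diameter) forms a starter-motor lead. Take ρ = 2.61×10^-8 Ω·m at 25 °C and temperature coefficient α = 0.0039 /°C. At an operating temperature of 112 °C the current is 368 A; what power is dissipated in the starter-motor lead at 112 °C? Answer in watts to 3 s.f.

455 W

A = π(d/2)² = π(4.0650e-03 m)² = 5.191e-05 m²
R₍25₎ = ρL/A = (2.61×10^-8)(4.99)/(5.191e-05) = 0.002509 Ω
R₍112₎ = R₍25₎(1 + αΔT) = 0.002509 × (1 + 0.0039×87) = 0.00336 Ω
P = I²R = (368)² × 0.00336 = 455 W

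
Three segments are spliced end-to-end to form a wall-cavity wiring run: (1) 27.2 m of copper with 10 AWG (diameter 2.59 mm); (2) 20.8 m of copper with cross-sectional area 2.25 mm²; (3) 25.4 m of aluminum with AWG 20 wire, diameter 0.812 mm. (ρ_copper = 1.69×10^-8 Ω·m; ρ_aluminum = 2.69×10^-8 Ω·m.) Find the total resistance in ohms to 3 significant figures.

Seg 1: A = π(2.59/2 mm)² = π(1.2950e-03 m)² = 5.269e-06 m²
R_1 = (1.69×10^-8)(27.2)/(5.269e-06) = 0.08725 Ω
Seg 2: A = 2.25 mm² = 2.250e-06 m²
R_2 = (1.69×10^-8)(20.8)/(2.250e-06) = 0.1562 Ω
Seg 3: A = π(0.812/2 mm)² = π(4.0600e-04 m)² = 5.178e-07 m²
R_3 = (2.69×10^-8)(25.4)/(5.178e-07) = 1.319 Ω
R_total = R_1 + R_2 + R_3 = 1.56 Ω

1.56 Ω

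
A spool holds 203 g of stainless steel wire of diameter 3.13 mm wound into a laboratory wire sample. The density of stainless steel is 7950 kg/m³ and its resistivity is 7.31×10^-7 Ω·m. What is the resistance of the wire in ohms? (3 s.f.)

A = π(d/2)² = π(1.5650e-03 m)² = 7.6945e-06 m²
L = m/(density·A) = 0.203/(7950×7.6945e-06) = 3.319 m
R = ρL/A = (7.31×10^-7)(3.319)/(7.6945e-06) = 0.315 Ω

0.315 Ω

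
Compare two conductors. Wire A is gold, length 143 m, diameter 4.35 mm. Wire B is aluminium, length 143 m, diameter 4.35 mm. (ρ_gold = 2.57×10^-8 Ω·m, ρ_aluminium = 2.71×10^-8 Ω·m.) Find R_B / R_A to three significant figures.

1.05

R ∝ ρL/d², so R_B/R_A = (ρ_B/ρ_A)
= (2.71×10^-8/2.57×10^-8) = 1.05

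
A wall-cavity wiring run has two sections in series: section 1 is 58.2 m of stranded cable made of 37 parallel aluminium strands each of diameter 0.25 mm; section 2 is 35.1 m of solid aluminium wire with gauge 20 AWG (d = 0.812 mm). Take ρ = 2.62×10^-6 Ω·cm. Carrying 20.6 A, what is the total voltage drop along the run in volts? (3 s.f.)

53.9 V

ρ = 2.62×10^-6 Ω·cm = 2.62×10^-8 Ω·m
Section 1: A_strand = π(1.2500e-04)² = 4.909e-08 m²; R₁ = ρL/(N·A_s) = (2.62×10^-8)(58.2)/(37×4.909e-08) = 0.8396 Ω
Section 2: A = π(0.812/2 mm)² = π(4.0600e-04 m)² = 5.178e-07 m²
R₂ = (2.62×10^-8)(35.1)/(5.178e-07) = 1.776 Ω
R = R₁ + R₂ = 2.615 Ω
V = IR = 20.6 × 2.615 = 53.9 V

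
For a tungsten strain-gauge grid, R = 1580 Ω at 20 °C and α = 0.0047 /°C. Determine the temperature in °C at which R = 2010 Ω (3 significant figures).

77.9 °C

R = R₀(1 + α(T − T₀)) ⇒ T = T₀ + (R/R₀ − 1)/α
T = 20 + (2010/1580 − 1)/0.0047 = 20 + (0.2722)/0.0047 = 77.9 °C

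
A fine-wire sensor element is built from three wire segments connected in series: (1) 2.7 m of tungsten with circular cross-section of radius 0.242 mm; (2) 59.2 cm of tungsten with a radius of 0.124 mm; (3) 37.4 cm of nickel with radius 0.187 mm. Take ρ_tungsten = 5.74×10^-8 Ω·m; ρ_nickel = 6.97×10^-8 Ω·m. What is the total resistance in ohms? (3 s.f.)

1.78 Ω

Seg 1: A = πr² = π(2.4200e-04 m)² = 1.840e-07 m²
R_1 = (5.74×10^-8)(2.7)/(1.840e-07) = 0.8424 Ω
Seg 2: A = πr² = π(1.2400e-04 m)² = 4.831e-08 m²
R_2 = (5.74×10^-8)(0.592)/(4.831e-08) = 0.7035 Ω
Seg 3: A = πr² = π(1.8700e-04 m)² = 1.099e-07 m²
R_3 = (6.97×10^-8)(0.374)/(1.099e-07) = 0.2373 Ω
R_total = R_1 + R_2 + R_3 = 1.78 Ω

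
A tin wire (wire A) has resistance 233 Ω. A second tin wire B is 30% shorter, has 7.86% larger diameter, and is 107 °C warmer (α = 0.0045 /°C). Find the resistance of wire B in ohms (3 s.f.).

208 Ω

R ∝ ρL/d² with ρ ∝ (1+αΔT), so R_B/R_A = (1 − 30/100) × (1 + 7.86/100)⁻² × (1 + 0.0045×107)
= 0.7 × 0.8596 × 1.482 = 0.8914
R_B = 0.8914 × 233 = 208 Ω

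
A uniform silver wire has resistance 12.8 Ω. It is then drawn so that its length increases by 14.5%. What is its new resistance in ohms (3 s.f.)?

16.8 Ω

k = 1 + 14.5/100 = 1.145; volume constant ⇒ A' = A/k, so R' = k²R.
R' = 1.311 × 12.8 = 16.8 Ω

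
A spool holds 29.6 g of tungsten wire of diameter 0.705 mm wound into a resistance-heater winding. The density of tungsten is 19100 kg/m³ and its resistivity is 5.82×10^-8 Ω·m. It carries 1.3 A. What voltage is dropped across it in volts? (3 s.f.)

0.769 V

A = π(d/2)² = π(3.5250e-04 m)² = 3.9036e-07 m²
L = m/(density·A) = 0.0296/(19100×3.9036e-07) = 3.97 m
R = ρL/A = (5.82×10^-8)(3.97)/(3.9036e-07) = 0.5919 Ω
V = IR = 1.3 × 0.5919 = 0.769 V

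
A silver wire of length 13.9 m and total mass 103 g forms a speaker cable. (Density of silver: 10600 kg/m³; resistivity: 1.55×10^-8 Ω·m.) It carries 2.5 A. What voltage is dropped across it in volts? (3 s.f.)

0.770 V

A = m/(density·L) = 0.103/(10600×13.9) = 6.9906e-07 m²
R = ρL/A = (1.55×10^-8)(13.9)/(6.9906e-07) = 0.3082 Ω
V = IR = 2.5 × 0.3082 = 0.770 V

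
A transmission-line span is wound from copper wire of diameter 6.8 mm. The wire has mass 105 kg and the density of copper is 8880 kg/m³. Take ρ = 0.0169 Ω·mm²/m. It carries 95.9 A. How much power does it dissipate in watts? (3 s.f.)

1390 W

ρ = 0.0169 Ω·mm²/m = 1.69×10^-8 Ω·m
A = π(d/2)² = π(3.4000e-03 m)² = 3.6317e-05 m²
L = m/(density·A) = 105/(8880×3.6317e-05) = 325.6 m
R = ρL/A = (1.69×10^-8)(325.6)/(3.6317e-05) = 0.1515 Ω
P = I²R = (95.9)² × 0.1515 = 1390 W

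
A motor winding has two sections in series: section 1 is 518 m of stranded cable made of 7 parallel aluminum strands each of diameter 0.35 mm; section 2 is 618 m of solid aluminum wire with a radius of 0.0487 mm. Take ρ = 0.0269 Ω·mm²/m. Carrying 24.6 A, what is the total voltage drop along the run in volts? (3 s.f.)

55400 V

ρ = 0.0269 Ω·mm²/m = 2.69×10^-8 Ω·m
Section 1: A_strand = π(1.7500e-04)² = 9.621e-08 m²; R₁ = ρL/(N·A_s) = (2.69×10^-8)(518)/(7×9.621e-08) = 20.69 Ω
Section 2: A = πr² = π(4.8700e-05 m)² = 7.451e-09 m²
R₂ = (2.69×10^-8)(618)/(7.451e-09) = 2231 Ω
R = R₁ + R₂ = 2252 Ω
V = IR = 24.6 × 2252 = 55400 V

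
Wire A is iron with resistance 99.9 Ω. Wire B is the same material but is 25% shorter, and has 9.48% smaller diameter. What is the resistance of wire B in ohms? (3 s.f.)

91.4 Ω

R ∝ L/d², so R_B/R_A = (1 − 25/100) × (1 − 9.48/100)⁻²
= 0.75 × 1.22 = 0.9153
R_B = 0.9153 × 99.9 = 91.4 Ω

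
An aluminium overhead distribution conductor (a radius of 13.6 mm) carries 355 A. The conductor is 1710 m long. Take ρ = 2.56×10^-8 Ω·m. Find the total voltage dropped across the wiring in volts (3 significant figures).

A = πr² = π(1.3600e-02 m)² = 5.811e-04 m²
R = ρL/A = (2.56×10^-8)(1710)/(5.811e-04) = 0.07534 Ω
V = IR = 355 × 0.07534 = 26.7 V

26.7 V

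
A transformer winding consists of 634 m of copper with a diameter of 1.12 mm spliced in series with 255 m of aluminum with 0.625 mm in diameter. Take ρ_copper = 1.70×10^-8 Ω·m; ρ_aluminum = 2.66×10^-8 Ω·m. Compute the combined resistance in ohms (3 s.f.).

Segment 1: A = π(d/2)² = π(5.6000e-04 m)² = 9.852e-07 m²
R₁ = ρL/A = (1.70×10^-8)(634)/(9.852e-07) = 10.94 Ω
Segment 2: A = π(d/2)² = π(3.1250e-04 m)² = 3.068e-07 m²
R₂ = (2.66×10^-8)(255)/(3.068e-07) = 22.11 Ω
R = R₁ + R₂ = 33.0 Ω

33.0 Ω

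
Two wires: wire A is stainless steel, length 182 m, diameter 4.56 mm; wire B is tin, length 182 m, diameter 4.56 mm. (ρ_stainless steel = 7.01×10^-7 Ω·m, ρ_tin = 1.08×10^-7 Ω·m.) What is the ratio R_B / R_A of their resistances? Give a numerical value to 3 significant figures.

R ∝ ρL/d², so R_B/R_A = (ρ_B/ρ_A)
= (1.08×10^-7/7.01×10^-7) = 0.154

0.154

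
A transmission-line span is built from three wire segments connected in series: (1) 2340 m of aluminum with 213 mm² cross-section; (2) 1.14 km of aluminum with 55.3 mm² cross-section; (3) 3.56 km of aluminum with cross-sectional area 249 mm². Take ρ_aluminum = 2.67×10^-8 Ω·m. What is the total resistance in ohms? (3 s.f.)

Seg 1: A = 213 mm² = 2.130e-04 m²
R_1 = (2.67×10^-8)(2340)/(2.130e-04) = 0.2933 Ω
Seg 2: A = 55.3 mm² = 5.530e-05 m²
R_2 = (2.67×10^-8)(1140)/(5.530e-05) = 0.5504 Ω
Seg 3: A = 249 mm² = 2.490e-04 m²
R_3 = (2.67×10^-8)(3560)/(2.490e-04) = 0.3817 Ω
R_total = R_1 + R_2 + R_3 = 1.23 Ω

1.23 Ω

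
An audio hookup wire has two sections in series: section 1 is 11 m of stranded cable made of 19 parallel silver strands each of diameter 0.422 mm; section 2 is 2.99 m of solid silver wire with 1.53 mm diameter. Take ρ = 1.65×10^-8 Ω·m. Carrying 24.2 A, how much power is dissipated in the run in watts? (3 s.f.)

55.7 W

Section 1: A_strand = π(2.1100e-04)² = 1.399e-07 m²; R₁ = ρL/(N·A_s) = (1.65×10^-8)(11)/(19×1.399e-07) = 0.0683 Ω
Section 2: A = π(d/2)² = π(7.6500e-04 m)² = 1.839e-06 m²
R₂ = (1.65×10^-8)(2.99)/(1.839e-06) = 0.02683 Ω
R = R₁ + R₂ = 0.09513 Ω
P = I²R = (24.2)² × 0.09513 = 55.7 W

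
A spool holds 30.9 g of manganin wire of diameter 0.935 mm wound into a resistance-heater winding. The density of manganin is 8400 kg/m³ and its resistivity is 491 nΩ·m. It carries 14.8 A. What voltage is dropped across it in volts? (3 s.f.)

ρ = 491 nΩ·m = 4.91×10^-7 Ω·m
A = π(d/2)² = π(4.6750e-04 m)² = 6.8661e-07 m²
L = m/(density·A) = 0.0309/(8400×6.8661e-07) = 5.358 m
R = ρL/A = (4.91×10^-7)(5.358)/(6.8661e-07) = 3.831 Ω
V = IR = 14.8 × 3.831 = 56.7 V

56.7 V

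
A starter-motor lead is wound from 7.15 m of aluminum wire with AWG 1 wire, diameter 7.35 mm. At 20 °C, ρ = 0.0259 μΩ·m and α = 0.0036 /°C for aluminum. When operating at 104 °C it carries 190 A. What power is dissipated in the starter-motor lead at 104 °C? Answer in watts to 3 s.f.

ρ = 0.0259 μΩ·m = 2.59×10^-8 Ω·m
A = π(7.35/2 mm)² = π(3.6750e-03 m)² = 4.243e-05 m²
R₍20₎ = ρL/A = (2.59×10^-8)(7.15)/(4.243e-05) = 0.004365 Ω
R₍104₎ = R₍20₎(1 + αΔT) = 0.004365 × (1 + 0.0036×84) = 0.005684 Ω
P = I²R = (190)² × 0.005684 = 205 W

205 W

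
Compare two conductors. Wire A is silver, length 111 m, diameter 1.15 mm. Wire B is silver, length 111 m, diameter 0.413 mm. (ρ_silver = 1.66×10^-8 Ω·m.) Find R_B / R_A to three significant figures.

R ∝ ρL/d², so R_B/R_A = (d_A/d_B)²
= (1.15/0.413)² = 7.75

7.75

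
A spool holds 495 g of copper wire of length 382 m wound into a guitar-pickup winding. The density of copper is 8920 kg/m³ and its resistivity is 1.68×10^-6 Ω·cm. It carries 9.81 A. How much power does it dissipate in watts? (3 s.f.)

ρ = 1.68×10^-6 Ω·cm = 1.68×10^-8 Ω·m
A = m/(density·L) = 0.495/(8920×382) = 1.4527e-07 m²
R = ρL/A = (1.68×10^-8)(382)/(1.4527e-07) = 44.18 Ω
P = I²R = (9.81)² × 44.18 = 4250 W

4250 W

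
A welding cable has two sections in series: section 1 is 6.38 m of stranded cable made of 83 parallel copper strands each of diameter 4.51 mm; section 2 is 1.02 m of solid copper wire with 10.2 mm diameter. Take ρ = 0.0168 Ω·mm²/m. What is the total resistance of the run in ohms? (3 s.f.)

ρ = 0.0168 Ω·mm²/m = 1.68×10^-8 Ω·m
Section 1: A_strand = π(2.2550e-03)² = 1.598e-05 m²; R₁ = ρL/(N·A_s) = (1.68×10^-8)(6.38)/(83×1.598e-05) = 8.084×10^-5 Ω
Section 2: A = π(d/2)² = π(5.1000e-03 m)² = 8.171e-05 m²
R₂ = (1.68×10^-8)(1.02)/(8.171e-05) = 2.097×10^-4 Ω
R = R₁ + R₂ = 2.91×10^-4 Ω

2.91×10^-4 Ω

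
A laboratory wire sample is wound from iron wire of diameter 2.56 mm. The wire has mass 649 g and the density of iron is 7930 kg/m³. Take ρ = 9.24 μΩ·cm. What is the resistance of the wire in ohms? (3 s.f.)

ρ = 9.24 μΩ·cm = 9.24×10^-8 Ω·m
A = π(d/2)² = π(1.2800e-03 m)² = 5.1472e-06 m²
L = m/(density·A) = 0.649/(7930×5.1472e-06) = 15.9 m
R = ρL/A = (9.24×10^-8)(15.9)/(5.1472e-06) = 0.285 Ω

0.285 Ω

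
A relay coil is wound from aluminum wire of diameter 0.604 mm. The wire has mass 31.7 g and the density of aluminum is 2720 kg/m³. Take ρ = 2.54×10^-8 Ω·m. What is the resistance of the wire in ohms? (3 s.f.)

A = π(d/2)² = π(3.0200e-04 m)² = 2.8653e-07 m²
L = m/(density·A) = 0.0317/(2720×2.8653e-07) = 40.67 m
R = ρL/A = (2.54×10^-8)(40.67)/(2.8653e-07) = 3.61 Ω

3.61 Ω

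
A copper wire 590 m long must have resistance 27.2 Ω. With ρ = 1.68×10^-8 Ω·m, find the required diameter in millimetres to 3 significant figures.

0.681 mm

A = ρL/R = (1.68×10^-8)(590)/(27.2) = 3.644e-07 m²
d = 2√(A/π) = 6.812e-04 m = 0.681 mm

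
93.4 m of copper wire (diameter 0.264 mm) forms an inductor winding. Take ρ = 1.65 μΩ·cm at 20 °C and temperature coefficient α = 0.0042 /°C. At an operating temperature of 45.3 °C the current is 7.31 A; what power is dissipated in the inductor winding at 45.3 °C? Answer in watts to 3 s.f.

ρ = 1.65 μΩ·cm = 1.65×10^-8 Ω·m
A = π(d/2)² = π(1.3200e-04 m)² = 5.474e-08 m²
R₍20₎ = ρL/A = (1.65×10^-8)(93.4)/(5.474e-08) = 28.15 Ω
R₍45.3₎ = R₍20₎(1 + αΔT) = 28.15 × (1 + 0.0042×25.3) = 31.15 Ω
P = I²R = (7.31)² × 31.15 = 1660 W

1660 W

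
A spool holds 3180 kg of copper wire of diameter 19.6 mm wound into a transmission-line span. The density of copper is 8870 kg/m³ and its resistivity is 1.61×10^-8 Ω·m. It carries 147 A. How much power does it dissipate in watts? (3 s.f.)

A = π(d/2)² = π(9.8000e-03 m)² = 3.0172e-04 m²
L = m/(density·A) = 3180/(8870×3.0172e-04) = 1188 m
R = ρL/A = (1.61×10^-8)(1188)/(3.0172e-04) = 0.06341 Ω
P = I²R = (147)² × 0.06341 = 1370 W

1370 W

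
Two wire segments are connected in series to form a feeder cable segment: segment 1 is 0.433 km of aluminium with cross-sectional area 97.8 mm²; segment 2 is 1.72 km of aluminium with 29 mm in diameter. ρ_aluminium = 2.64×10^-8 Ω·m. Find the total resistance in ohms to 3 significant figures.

0.186 Ω

Segment 1: A = 97.8 mm² = 9.780e-05 m²
R₁ = ρL/A = (2.64×10^-8)(433)/(9.780e-05) = 0.1169 Ω
Segment 2: A = π(d/2)² = π(1.4500e-02 m)² = 6.605e-04 m²
R₂ = (2.64×10^-8)(1720)/(6.605e-04) = 0.06875 Ω
R = R₁ + R₂ = 0.186 Ω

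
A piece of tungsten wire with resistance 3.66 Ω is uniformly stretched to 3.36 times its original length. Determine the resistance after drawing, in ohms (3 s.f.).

41.3 Ω

Volume constant ⇒ A' = A/k with k = 3.36. R' = ρ(kL)/(A/k) = k²R.
R' = 11.29 × 3.66 = 41.3 Ω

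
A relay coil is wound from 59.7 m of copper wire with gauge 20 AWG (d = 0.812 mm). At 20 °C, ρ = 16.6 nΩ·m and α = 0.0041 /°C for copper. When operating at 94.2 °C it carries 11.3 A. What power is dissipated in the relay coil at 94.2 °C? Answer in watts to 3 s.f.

ρ = 16.6 nΩ·m = 1.66×10^-8 Ω·m
A = π(0.812/2 mm)² = π(4.0600e-04 m)² = 5.178e-07 m²
R₍20₎ = ρL/A = (1.66×10^-8)(59.7)/(5.178e-07) = 1.914 Ω
R₍94.2₎ = R₍20₎(1 + αΔT) = 1.914 × (1 + 0.0041×74.2) = 2.496 Ω
P = I²R = (11.3)² × 2.496 = 319 W

319 W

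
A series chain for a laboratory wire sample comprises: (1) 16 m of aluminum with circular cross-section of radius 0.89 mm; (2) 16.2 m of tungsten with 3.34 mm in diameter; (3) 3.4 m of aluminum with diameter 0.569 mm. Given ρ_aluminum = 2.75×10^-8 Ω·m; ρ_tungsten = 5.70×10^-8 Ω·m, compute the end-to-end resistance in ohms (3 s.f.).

Seg 1: A = πr² = π(8.9000e-04 m)² = 2.488e-06 m²
R_1 = (2.75×10^-8)(16)/(2.488e-06) = 0.1768 Ω
Seg 2: A = π(d/2)² = π(1.6700e-03 m)² = 8.762e-06 m²
R_2 = (5.70×10^-8)(16.2)/(8.762e-06) = 0.1054 Ω
Seg 3: A = π(d/2)² = π(2.8450e-04 m)² = 2.543e-07 m²
R_3 = (2.75×10^-8)(3.4)/(2.543e-07) = 0.3677 Ω
R_total = R_1 + R_2 + R_3 = 0.650 Ω

0.650 Ω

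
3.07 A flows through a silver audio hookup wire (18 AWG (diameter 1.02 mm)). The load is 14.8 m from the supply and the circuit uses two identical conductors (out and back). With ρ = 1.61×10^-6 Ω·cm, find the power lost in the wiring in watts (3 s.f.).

5.50 W

ρ = 1.61×10^-6 Ω·cm = 1.61×10^-8 Ω·m
A = π(1.02/2 mm)² = π(5.1000e-04 m)² = 8.171e-07 m²
Total conductor length (both ways) L = 2 × 14.8 = 29.6 m
R = ρL/A = (1.61×10^-8)(29.6)/(8.171e-07) = 0.5832 Ω
P = I²R = (3.07)² × 0.5832 = 5.50 W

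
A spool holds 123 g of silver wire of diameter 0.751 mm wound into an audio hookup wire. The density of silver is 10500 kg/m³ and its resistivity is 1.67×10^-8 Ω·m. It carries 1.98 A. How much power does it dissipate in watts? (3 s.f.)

3.91 W

A = π(d/2)² = π(3.7550e-04 m)² = 4.4297e-07 m²
L = m/(density·A) = 0.123/(10500×4.4297e-07) = 26.45 m
R = ρL/A = (1.67×10^-8)(26.45)/(4.4297e-07) = 0.997 Ω
P = I²R = (1.98)² × 0.997 = 3.91 W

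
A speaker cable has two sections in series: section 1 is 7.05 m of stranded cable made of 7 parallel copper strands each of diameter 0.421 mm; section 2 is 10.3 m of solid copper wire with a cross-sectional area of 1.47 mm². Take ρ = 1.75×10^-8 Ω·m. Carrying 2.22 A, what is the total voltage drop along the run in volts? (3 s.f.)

0.553 V

Section 1: A_strand = π(2.1050e-04)² = 1.392e-07 m²; R₁ = ρL/(N·A_s) = (1.75×10^-8)(7.05)/(7×1.392e-07) = 0.1266 Ω
Section 2: A = 1.47 mm² = 1.470e-06 m²
R₂ = (1.75×10^-8)(10.3)/(1.470e-06) = 0.1226 Ω
R = R₁ + R₂ = 0.2492 Ω
V = IR = 2.22 × 0.2492 = 0.553 V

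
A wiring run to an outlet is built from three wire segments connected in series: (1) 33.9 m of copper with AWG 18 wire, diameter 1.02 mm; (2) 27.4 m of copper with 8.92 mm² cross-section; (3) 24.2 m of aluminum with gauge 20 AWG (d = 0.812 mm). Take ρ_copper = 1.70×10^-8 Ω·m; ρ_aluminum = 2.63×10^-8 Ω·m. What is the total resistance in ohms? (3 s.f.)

Seg 1: A = π(1.02/2 mm)² = π(5.1000e-04 m)² = 8.171e-07 m²
R_1 = (1.70×10^-8)(33.9)/(8.171e-07) = 0.7053 Ω
Seg 2: A = 8.92 mm² = 8.920e-06 m²
R_2 = (1.70×10^-8)(27.4)/(8.920e-06) = 0.05222 Ω
Seg 3: A = π(0.812/2 mm)² = π(4.0600e-04 m)² = 5.178e-07 m²
R_3 = (2.63×10^-8)(24.2)/(5.178e-07) = 1.229 Ω
R_total = R_1 + R_2 + R_3 = 1.99 Ω

1.99 Ω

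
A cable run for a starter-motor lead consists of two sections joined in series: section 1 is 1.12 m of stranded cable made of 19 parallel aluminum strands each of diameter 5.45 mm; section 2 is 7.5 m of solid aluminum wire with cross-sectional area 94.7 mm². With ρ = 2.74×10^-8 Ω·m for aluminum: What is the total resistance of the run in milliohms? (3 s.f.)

Section 1: A_strand = π(2.7250e-03)² = 2.333e-05 m²; R₁ = ρL/(N·A_s) = (2.74×10^-8)(1.12)/(19×2.333e-05) = 6.924×10^-5 Ω
Section 2: A = 94.7 mm² = 9.470e-05 m²
R₂ = (2.74×10^-8)(7.5)/(9.470e-05) = 0.00217 Ω
R = R₁ + R₂ = 2.24 mΩ

2.24 mΩ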